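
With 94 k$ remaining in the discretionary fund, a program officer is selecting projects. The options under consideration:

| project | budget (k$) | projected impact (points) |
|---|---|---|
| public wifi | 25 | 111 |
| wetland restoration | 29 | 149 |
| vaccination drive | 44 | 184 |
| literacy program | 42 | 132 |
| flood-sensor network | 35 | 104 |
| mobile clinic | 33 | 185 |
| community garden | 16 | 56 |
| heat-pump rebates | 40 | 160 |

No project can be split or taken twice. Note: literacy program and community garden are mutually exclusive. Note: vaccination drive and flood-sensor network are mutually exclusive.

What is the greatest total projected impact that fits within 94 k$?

445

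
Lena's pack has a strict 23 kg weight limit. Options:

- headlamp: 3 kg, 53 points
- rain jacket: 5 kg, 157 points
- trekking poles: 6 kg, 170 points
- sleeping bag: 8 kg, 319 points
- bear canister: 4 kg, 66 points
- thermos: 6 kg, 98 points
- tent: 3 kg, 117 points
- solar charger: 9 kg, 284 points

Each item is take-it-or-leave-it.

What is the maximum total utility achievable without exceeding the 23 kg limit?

Ranking by ratio (utility/kg): sleeping bag 39.88, tent 39.00, solar charger 31.56, rain jacket 31.40.
Taking trekking poles + sleeping bag + solar charger: 23 kg used, 773 in utility.
Every other selection either busts 23 kg or fails to beat 773.

773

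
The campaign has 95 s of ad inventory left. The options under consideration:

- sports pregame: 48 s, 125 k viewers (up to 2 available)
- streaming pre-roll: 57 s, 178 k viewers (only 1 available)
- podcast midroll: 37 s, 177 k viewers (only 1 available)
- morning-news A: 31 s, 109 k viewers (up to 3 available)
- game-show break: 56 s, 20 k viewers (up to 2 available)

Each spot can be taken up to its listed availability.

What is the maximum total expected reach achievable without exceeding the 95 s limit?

Filling by ratio: podcast midroll + morning-news A for 286, with 27 s left unused.
The 31 s tied up in morning-news A is better spent on streaming pre-roll — total rises to 355 (94 s).

355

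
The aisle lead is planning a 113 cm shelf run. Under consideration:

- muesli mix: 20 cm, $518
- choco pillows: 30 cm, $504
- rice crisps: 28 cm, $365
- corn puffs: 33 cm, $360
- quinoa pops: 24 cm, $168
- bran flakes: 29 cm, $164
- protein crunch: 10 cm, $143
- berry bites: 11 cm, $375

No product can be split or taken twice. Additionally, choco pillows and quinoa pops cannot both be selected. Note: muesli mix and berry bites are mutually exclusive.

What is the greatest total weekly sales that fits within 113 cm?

Muesli mix + choco pillows + rice crisps + corn puffs uses 111 of the 113 cm and totals 1747.

1747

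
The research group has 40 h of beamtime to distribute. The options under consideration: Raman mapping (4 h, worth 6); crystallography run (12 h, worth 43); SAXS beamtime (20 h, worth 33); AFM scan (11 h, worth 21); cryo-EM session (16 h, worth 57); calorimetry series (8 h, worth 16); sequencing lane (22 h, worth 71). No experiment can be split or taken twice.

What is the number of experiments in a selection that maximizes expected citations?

Best achievable expected citations is 128.
For example cryo-EM session + sequencing lane achieves it, using 38 h.
All optima have 2 experiments.

2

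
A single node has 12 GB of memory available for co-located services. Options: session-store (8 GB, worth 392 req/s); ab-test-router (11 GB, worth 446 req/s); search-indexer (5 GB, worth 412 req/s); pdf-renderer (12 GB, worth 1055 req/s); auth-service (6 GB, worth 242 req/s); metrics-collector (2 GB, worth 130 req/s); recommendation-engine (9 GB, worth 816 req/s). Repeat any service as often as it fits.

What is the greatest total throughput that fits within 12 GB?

1055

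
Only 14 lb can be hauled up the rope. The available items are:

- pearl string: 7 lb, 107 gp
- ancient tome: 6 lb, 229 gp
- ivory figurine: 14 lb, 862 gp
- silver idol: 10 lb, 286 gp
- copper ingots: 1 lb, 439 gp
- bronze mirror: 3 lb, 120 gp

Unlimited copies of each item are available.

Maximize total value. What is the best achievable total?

6146

Best packing: 14×copper ingots — 14 lb, 6146 total.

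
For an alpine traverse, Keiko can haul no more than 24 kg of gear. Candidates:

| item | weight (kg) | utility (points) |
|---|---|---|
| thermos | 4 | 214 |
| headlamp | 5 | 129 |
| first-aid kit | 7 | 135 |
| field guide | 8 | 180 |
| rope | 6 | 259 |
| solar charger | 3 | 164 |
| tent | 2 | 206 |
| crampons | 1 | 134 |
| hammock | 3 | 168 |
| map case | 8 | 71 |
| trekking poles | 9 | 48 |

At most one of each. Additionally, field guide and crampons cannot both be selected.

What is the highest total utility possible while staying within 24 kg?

Density check — crampons 134.00, tent 103.00, hammock 56.00, solar charger 54.67 are the best per kg.
Best packing: thermos + headlamp + rope + solar charger + tent + crampons + hammock — 24 kg, 1274 total.
Every other selection either busts 24 kg or breaks a pairing rule or fails to beat 1274.

1274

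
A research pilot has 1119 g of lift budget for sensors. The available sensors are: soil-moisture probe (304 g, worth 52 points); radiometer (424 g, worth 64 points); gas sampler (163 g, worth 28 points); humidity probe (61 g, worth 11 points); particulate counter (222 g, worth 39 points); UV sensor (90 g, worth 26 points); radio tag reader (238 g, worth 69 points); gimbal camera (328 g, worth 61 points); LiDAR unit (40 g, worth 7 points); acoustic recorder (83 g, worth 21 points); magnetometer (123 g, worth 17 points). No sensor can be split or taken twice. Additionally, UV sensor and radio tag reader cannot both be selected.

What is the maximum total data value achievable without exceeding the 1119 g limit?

Soil-moisture probe + gas sampler + radio tag reader + gimbal camera + acoustic recorder uses 1116 of the 1119 g and totals 231.

231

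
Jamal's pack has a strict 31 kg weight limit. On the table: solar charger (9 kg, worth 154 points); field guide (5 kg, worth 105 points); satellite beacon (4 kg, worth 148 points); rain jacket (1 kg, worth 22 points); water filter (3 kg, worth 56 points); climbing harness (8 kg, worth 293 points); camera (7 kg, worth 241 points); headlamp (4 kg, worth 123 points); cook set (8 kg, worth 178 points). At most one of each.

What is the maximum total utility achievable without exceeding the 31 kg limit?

Best packing: satellite beacon + climbing harness + camera + headlamp + cook set — 31 kg, 983 total.
Next best is field guide + satellite beacon + water filter + climbing harness + camera + headlamp at 966 (31 kg) — short by 17.

983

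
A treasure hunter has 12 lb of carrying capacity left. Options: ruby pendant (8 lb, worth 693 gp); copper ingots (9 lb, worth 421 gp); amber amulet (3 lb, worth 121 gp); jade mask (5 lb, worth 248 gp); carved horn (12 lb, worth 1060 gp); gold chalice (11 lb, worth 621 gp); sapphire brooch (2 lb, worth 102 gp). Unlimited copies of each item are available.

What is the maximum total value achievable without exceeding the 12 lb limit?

Carved horn uses 12 of the 12 lb and totals 1060.
No other feasible combination exceeds 1060.

1060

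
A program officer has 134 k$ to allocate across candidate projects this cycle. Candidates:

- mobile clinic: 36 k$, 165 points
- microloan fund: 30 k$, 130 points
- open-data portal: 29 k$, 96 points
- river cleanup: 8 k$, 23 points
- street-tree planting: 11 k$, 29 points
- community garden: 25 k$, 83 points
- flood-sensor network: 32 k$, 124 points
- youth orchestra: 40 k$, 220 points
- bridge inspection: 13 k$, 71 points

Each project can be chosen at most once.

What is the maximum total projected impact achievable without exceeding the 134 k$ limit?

The ratio heuristic lands on mobile clinic + microloan fund + river cleanup + youth orchestra + bridge inspection (609) but leaves 7 k$ idle.
Replace river cleanup with street-tree planting: the trade gains 6 net, giving 615 at 130 k$.

615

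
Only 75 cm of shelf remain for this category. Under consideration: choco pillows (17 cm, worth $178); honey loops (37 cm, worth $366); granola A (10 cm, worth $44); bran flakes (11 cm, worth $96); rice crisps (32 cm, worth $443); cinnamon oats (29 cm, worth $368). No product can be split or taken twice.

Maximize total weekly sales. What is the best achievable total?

The ratio ordering already packs tightly: bran flakes + rice crisps + cinnamon oats, 72 cm, 907.
The closest alternative, granola A + rice crisps + cinnamon oats, reaches only 855.

907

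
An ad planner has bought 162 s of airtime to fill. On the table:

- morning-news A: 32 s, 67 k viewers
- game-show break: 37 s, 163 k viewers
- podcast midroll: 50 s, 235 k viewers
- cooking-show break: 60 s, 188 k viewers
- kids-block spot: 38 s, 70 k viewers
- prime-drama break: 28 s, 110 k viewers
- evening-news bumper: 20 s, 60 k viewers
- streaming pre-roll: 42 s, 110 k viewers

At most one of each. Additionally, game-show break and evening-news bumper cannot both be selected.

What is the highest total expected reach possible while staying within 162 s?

By expected reach per s: podcast midroll 4.70, game-show break 4.41, prime-drama break 3.93 lead.
Taking game-show break + podcast midroll + prime-drama break + streaming pre-roll: 157 s used, 618 in expected reach.

618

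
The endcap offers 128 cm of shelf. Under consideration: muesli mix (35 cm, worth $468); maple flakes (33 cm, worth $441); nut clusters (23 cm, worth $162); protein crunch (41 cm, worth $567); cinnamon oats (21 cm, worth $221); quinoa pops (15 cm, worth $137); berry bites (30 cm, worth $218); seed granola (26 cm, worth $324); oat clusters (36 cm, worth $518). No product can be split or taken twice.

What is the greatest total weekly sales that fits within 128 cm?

Muesli mix + protein crunch + quinoa pops + oat clusters uses 127 of the 128 cm and totals 1690.
The closest alternative, maple flakes + protein crunch + quinoa pops + oat clusters, reaches only 1663.

1690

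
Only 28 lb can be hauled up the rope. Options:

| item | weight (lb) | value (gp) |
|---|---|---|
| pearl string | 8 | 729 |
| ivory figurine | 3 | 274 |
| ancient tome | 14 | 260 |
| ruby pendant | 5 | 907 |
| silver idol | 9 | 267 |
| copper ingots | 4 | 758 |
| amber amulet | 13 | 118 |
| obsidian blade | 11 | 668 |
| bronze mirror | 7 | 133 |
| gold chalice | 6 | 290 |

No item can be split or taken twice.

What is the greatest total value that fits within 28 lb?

Ranking by ratio (value/lb): copper ingots 189.50, ruby pendant 181.40, ivory figurine 91.33, pearl string 91.12.
A density-first pass picks pearl string + ivory figurine + ruby pendant + copper ingots + gold chalice — 2958 at 26 lb.
Dropping ivory figurine and gold chalice frees 9 lb; slotting in obsidian blade (11 lb) lifts the total to 3062 at 28 lb.

3062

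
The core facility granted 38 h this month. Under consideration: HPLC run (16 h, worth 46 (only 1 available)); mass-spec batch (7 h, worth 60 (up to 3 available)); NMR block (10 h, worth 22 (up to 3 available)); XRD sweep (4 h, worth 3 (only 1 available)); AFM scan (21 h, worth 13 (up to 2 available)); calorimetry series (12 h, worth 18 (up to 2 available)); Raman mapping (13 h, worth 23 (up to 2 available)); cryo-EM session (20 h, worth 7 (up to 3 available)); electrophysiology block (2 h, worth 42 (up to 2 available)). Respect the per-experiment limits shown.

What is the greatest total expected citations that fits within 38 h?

Taking the top-ratio experiments first gives 3×mass-spec batch + NMR block + 2×electrophysiology block for 286 (35 h).
Replace NMR block with Raman mapping: the trade gains 1 net, giving 287 at 38 h.
Every other selection either busts 38 h or exceeds an availability limit or fails to beat 287.

287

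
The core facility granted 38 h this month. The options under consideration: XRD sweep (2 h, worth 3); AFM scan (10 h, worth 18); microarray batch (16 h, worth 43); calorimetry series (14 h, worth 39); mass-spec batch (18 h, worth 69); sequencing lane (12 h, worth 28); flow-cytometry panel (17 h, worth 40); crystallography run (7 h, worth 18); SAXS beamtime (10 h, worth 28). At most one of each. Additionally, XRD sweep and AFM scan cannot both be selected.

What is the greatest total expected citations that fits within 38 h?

Best packing: XRD sweep + mass-spec batch + crystallography run + SAXS beamtime — 37 h, 118 total.
Next best is XRD sweep + microarray batch + mass-spec batch at 115 (36 h) — short by 3.

118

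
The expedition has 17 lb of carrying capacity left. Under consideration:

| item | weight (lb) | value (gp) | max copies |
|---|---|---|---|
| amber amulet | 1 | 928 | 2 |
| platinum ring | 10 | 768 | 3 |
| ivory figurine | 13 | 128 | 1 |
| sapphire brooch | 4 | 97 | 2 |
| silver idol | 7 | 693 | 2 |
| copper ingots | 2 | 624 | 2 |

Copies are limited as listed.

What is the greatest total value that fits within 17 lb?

3894

2×amber amulet + sapphire brooch + silver idol + 2×copper ingots uses 17 of the 17 lb and totals 3894.
Nothing else within 17 lb beats 3894.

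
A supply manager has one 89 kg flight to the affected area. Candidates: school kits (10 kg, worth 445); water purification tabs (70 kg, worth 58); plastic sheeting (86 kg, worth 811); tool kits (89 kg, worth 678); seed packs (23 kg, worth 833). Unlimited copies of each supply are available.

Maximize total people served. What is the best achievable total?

By people served per kg: school kits 44.50, seed packs 36.22, plastic sheeting 9.43, tool kits 7.62 lead.
The ratio ordering already packs tightly: 8×school kits, 80 kg, 3560.
That's the maximum — no swap from here does better than 3560.

3560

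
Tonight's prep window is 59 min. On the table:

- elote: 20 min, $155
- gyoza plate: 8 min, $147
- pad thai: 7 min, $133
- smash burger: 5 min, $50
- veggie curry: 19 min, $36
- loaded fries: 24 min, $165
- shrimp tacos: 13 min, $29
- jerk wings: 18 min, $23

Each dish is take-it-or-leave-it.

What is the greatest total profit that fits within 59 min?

Greedy by ratio would take elote + gyoza plate + pad thai + smash burger + shrimp tacos: 53 min used, total 514.
Replace smash burger and shrimp tacos with loaded fries: the trade gains 86 net, giving 600 at 59 min.
Next best is gyoza plate + pad thai + smash burger + loaded fries + shrimp tacos at 524 (57 min) — short by 76.

600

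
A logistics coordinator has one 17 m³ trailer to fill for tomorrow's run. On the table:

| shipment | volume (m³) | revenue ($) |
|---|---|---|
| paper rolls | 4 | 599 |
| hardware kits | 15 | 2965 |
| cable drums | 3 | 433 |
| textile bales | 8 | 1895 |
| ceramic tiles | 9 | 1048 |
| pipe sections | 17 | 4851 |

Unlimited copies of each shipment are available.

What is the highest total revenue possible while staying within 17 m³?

Ranking by ratio (revenue/m³): pipe sections 285.35, textile bales 236.88, hardware kits 197.67.
The ratio ordering already packs tightly: pipe sections, 17 m³, 4851.
Nothing else within 17 m³ beats 4851.

4851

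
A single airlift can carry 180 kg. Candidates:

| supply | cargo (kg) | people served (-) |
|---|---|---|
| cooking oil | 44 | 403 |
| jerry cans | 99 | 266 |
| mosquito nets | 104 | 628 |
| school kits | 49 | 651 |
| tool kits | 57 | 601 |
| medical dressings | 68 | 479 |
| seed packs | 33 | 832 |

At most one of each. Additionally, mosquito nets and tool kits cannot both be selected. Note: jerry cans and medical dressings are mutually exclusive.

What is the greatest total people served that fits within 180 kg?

2084

Best packing: school kits + tool kits + seed packs — 139 kg, 2084 total.
Next best is school kits + medical dressings + seed packs at 1962 (150 kg) — short by 122.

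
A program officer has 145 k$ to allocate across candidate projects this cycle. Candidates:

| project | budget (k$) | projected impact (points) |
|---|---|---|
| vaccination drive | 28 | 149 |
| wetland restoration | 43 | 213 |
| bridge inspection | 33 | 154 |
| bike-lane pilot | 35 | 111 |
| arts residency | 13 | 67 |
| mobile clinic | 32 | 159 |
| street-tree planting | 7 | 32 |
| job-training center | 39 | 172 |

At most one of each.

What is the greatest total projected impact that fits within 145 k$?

707

Filling by ratio: vaccination drive + wetland restoration + arts residency + mobile clinic + street-tree planting for 620, with 22 k$ left unused.
Dropping arts residency frees 13 k$; slotting in bridge inspection (33 k$) lifts the total to 707 at 143 k$.
Next best is vaccination drive + bridge inspection + arts residency + mobile clinic + job-training center at 701 (145 k$) — short by 6.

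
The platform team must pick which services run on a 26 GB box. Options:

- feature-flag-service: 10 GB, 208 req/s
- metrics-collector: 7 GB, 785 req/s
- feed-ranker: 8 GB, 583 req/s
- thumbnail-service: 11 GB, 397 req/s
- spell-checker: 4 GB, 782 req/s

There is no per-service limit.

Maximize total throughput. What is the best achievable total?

Best packing: 6×spell-checker — 24 GB, 4692 total.

4692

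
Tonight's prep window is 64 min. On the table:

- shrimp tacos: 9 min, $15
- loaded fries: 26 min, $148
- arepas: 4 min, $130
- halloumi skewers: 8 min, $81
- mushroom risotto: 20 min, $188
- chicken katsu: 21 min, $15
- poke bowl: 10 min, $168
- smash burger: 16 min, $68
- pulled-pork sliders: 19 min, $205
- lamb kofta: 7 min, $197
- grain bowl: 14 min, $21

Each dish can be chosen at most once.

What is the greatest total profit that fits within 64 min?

888

By profit per min: arepas 32.50, lamb kofta 28.14, poke bowl 16.80 lead.
A density-first pass picks arepas + halloumi skewers + poke bowl + smash burger + pulled-pork sliders + lamb kofta — 849 at 64 min.
Replace halloumi skewers and smash burger with mushroom risotto: the trade gains 39 net, giving 888 at 60 min.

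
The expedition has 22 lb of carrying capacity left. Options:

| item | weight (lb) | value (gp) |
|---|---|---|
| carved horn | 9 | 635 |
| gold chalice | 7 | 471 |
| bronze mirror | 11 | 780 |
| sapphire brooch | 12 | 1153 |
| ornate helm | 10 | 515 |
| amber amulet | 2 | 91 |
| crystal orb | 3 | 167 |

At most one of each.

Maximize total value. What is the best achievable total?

Filling by ratio: carved horn + sapphire brooch for 1788, with 1 lb left unused.
The 9 lb tied up in carved horn is better spent on gold chalice + crystal orb — total rises to 1791 (22 lb).
Every other selection either busts 22 lb or fails to beat 1791.

1791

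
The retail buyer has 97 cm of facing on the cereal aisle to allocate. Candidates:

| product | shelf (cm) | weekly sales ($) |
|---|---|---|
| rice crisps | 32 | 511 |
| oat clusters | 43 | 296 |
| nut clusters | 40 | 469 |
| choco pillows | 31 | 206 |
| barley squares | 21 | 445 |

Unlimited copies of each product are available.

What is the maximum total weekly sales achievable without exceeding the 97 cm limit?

1846

Taking the top-ratio products first gives 4×barley squares for 1780 (84 cm).
The 21 cm tied up in barley squares is better spent on rice crisps — total rises to 1846 (95 cm).
That's the maximum — no swap from here does better than 1846.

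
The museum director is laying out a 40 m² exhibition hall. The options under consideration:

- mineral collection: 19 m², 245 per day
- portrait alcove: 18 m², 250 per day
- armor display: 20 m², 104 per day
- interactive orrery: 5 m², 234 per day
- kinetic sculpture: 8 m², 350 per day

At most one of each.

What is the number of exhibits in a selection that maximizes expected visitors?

3

Optimal total is 834.
One optimal bundle: portrait alcove + interactive orrery + kinetic sculpture (31 m²).
All optima have 3 exhibits.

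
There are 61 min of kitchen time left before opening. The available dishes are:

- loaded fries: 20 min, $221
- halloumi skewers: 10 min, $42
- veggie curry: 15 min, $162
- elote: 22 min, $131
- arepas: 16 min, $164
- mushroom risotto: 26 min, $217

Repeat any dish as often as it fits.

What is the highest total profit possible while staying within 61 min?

663

Ranking by ratio (profit/min): loaded fries 11.05, veggie curry 10.80, arepas 10.25, mushroom risotto 8.35.
Best packing: 3×loaded fries — 60 min, 663 total.
The spare 1 min is too small for any remaining dish, and no exchange beats 663.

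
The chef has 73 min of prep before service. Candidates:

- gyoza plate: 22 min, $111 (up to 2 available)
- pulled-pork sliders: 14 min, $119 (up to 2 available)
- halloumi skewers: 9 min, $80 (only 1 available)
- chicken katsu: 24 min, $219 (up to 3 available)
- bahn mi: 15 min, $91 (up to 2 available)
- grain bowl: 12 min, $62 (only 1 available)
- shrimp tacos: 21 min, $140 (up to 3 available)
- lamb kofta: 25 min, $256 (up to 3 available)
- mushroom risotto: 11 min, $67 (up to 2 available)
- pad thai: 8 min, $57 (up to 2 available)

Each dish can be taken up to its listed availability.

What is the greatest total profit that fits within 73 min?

711

Density check — lamb kofta 10.24, chicken katsu 9.12, halloumi skewers 8.89 are the best per min.
Pulled-pork sliders + halloumi skewers + 2×lamb kofta uses 73 of the 73 min and totals 711.
Every other selection either busts 73 min or exceeds an availability limit or fails to beat 711.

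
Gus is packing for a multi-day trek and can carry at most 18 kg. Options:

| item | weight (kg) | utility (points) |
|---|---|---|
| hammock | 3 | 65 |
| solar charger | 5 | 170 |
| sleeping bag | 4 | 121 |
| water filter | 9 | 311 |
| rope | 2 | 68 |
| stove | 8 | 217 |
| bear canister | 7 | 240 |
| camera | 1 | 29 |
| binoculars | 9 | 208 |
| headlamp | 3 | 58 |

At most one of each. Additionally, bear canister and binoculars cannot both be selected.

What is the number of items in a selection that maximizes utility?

3

Optimal total is 619.
One optimal bundle: water filter + rope + bear canister (18 kg).
All optima have 3 items.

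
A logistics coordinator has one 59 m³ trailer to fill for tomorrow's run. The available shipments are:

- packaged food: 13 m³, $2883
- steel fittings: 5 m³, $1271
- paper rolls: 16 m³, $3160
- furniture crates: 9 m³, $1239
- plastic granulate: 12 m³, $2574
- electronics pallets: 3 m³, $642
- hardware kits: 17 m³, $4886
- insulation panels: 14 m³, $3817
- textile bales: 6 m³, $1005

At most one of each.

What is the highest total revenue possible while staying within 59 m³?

14802

Filling by ratio: packaged food + steel fittings + electronics pallets + hardware kits + insulation panels + textile bales for 14504, with 1 m³ left unused.
Replace steel fittings and textile bales with plastic granulate: the trade gains 298 net, giving 14802 at 59 m³.
An exhaustive check of the 512 subsets confirms 14802.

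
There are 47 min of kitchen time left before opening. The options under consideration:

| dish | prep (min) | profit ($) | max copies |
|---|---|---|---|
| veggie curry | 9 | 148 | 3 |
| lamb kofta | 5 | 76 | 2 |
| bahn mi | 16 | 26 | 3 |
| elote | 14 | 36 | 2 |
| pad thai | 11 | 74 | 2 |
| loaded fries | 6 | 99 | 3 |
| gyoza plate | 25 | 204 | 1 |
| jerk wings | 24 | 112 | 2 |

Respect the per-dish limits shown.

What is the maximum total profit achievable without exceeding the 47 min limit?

745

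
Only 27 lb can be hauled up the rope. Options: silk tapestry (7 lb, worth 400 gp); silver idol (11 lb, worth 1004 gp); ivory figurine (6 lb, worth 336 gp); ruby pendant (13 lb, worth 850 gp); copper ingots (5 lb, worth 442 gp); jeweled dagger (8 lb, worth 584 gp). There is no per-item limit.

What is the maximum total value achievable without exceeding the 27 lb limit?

2450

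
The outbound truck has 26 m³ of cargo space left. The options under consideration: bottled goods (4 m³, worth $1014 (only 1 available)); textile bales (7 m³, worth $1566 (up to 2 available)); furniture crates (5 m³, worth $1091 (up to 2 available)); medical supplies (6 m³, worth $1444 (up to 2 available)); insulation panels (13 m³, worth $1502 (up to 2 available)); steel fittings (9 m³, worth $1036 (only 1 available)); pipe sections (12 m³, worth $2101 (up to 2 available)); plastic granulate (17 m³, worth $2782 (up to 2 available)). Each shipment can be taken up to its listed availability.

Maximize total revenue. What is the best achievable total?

6084

Filling by ratio: bottled goods + textile bales + 2×medical supplies for 5468, with 3 m³ left unused.
Dropping textile bales frees 7 m³; slotting in 2×furniture crates (10 m³) lifts the total to 6084 at 26 m³.
Every other selection either busts 26 m³ or exceeds an availability limit or fails to beat 6084.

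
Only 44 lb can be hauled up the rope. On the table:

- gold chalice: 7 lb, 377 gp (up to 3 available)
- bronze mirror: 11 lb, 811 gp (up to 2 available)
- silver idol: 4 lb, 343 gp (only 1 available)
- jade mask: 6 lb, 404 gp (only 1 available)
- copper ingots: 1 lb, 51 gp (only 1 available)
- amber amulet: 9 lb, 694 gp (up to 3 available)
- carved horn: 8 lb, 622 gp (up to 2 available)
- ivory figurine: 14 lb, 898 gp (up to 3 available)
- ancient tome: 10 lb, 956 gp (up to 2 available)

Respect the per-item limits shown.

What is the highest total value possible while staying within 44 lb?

3760

Density check — ancient tome 95.60, silver idol 85.75, carved horn 77.75 are the best per lb.
Filling by ratio: silver idol + copper ingots + 2×carved horn + 2×ancient tome for 3550, with 3 lb left unused.
Dropping copper ingots and 2×carved horn frees 17 lb; slotting in bronze mirror + amber amulet (20 lb) lifts the total to 3760 at 44 lb.
That's the maximum — no swap from here does better than 3760.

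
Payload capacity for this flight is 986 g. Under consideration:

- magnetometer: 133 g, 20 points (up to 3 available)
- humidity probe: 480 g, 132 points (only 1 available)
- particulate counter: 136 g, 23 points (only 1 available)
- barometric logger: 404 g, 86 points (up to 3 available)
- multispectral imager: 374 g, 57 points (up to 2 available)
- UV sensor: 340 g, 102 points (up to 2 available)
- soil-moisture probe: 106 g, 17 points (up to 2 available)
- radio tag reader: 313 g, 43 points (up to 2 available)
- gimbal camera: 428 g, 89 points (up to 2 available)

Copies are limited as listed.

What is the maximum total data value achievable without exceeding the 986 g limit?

257

Taking the top-ratio sensors first gives particulate counter + 2×UV sensor + soil-moisture probe for 244 (922 g).
The 446 g tied up in UV sensor and soil-moisture probe is better spent on humidity probe — total rises to 257 (956 g).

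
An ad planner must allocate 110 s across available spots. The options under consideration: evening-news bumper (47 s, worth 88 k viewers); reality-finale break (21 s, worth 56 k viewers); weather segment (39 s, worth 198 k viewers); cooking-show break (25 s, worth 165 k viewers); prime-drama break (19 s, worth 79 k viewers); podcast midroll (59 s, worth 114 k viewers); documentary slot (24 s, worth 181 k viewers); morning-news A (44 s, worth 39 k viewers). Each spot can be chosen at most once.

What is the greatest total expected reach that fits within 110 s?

623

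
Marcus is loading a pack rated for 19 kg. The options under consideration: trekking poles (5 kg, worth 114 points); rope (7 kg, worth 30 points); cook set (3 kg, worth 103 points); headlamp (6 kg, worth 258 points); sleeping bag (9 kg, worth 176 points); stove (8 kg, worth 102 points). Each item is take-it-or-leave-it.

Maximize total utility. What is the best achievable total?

537

Filling by ratio: trekking poles + cook set + headlamp for 475, with 5 kg left unused.
Replace trekking poles with sleeping bag: the trade gains 62 net, giving 537 at 18 kg.
The closest alternative, trekking poles + cook set + headlamp, reaches only 475.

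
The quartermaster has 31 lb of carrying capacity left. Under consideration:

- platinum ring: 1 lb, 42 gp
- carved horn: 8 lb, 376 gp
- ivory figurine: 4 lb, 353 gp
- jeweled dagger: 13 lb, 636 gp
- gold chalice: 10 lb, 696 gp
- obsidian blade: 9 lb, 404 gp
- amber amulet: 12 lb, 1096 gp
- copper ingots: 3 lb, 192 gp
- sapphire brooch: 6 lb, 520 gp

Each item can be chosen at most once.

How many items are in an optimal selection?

4

Best achievable value is 2504.
For example gold chalice + amber amulet + copper ingots + sapphire brooch achieves it, using 31 lb.
Every optimal selection uses 4 items.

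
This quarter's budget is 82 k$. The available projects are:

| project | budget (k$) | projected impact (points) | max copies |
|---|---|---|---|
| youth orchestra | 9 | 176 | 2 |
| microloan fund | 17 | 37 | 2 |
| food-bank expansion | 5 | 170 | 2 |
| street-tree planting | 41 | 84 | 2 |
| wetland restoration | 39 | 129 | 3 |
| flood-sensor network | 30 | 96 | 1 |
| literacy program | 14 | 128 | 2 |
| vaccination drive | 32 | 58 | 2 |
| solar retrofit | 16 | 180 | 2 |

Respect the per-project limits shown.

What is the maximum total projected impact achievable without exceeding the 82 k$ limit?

Ranking by ratio (projected impact/k$): food-bank expansion 34.00, youth orchestra 19.56, solar retrofit 11.25, literacy program 9.14.
The ratio ordering already packs tightly: 2×youth orchestra + 2×food-bank expansion + literacy program + 2×solar retrofit, 74 k$, 1180.
Every other selection either busts 82 k$ or exceeds an availability limit or fails to beat 1180.

1180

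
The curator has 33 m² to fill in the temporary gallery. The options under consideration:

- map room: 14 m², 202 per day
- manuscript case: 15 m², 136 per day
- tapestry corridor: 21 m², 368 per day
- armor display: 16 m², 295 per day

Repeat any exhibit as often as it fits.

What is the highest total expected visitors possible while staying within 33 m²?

590

Density check — armor display 18.44, tapestry corridor 17.52, map room 14.43, manuscript case 9.07 are the best per m².
The ratio ordering already packs tightly: 2×armor display, 32 m², 590.
No other feasible combination exceeds 590.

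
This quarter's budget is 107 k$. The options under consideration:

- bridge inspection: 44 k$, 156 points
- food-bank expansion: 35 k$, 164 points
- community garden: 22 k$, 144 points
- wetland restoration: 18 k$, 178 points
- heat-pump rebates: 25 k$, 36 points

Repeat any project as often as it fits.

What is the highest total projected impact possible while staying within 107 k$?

890

By projected impact per k$: wetland restoration 9.89, community garden 6.55, food-bank expansion 4.69, bridge inspection 3.55 lead.
Best packing: 5×wetland restoration — 90 k$, 890 total.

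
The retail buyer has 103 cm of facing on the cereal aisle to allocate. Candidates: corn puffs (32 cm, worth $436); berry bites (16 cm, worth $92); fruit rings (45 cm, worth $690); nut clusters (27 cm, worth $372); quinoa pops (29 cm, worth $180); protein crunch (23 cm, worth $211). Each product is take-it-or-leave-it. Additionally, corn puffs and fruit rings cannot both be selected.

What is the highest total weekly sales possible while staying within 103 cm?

1273

Taking fruit rings + nut clusters + protein crunch: 95 cm used, 1273 in weekly sales.
The closest alternative, fruit rings + nut clusters + quinoa pops, reaches only 1242.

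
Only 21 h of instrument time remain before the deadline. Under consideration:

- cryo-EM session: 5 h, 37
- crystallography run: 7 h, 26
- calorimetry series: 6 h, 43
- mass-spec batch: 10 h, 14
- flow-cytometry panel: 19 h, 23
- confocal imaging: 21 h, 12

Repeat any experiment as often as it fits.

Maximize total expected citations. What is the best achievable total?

154

A density-first pass picks 4×cryo-EM session — 148 at 20 h.
Replace cryo-EM session with calorimetry series: the trade gains 6 net, giving 154 at 21 h.
No other feasible combination exceeds 154.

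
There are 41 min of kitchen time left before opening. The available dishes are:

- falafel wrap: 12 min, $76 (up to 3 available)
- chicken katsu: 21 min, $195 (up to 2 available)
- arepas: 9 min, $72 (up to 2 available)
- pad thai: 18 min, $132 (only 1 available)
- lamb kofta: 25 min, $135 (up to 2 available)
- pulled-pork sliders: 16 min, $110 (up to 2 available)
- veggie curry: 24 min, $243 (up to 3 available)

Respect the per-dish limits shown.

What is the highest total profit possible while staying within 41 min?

353

Ranking by ratio (profit/min): veggie curry 10.12, chicken katsu 9.29, arepas 8.00, pad thai 7.33.
Greedy by ratio would take arepas + veggie curry: 33 min used, total 315.
Replace arepas with pulled-pork sliders: the trade gains 38 net, giving 353 at 40 min.
Every other selection either busts 41 min or exceeds an availability limit or fails to beat 353.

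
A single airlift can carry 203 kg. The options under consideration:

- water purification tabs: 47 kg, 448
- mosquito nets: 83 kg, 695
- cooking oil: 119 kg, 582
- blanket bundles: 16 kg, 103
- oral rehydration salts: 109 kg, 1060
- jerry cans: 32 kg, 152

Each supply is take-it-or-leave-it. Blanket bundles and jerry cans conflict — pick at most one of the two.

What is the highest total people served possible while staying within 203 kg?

1755

By people served per kg: oral rehydration salts 9.72, water purification tabs 9.53, mosquito nets 8.37 lead.
Filling by ratio: water purification tabs + blanket bundles + oral rehydration salts for 1611, with 31 kg left unused.
Replace water purification tabs and blanket bundles with mosquito nets: the trade gains 144 net, giving 1755 at 192 kg.
The spare 11 kg is too small for any remaining supply, and no feasible exchange beats 1755.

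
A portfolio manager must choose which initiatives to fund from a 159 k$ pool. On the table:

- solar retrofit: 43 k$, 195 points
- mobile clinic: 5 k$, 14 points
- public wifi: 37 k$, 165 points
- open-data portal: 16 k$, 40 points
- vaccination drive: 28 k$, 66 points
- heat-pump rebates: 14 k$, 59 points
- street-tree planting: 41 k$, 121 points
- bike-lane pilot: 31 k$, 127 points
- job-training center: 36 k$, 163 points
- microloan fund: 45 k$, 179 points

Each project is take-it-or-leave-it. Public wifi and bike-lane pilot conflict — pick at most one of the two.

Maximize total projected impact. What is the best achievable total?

664

The ratio heuristic lands on solar retrofit + mobile clinic + public wifi + open-data portal + heat-pump rebates + job-training center (636) but leaves 8 k$ idle.
A better packing is solar retrofit + bike-lane pilot + job-training center + microloan fund: 155 k$, total 664.
The spare 4 k$ is too small for any remaining project, and no feasible exchange beats 664.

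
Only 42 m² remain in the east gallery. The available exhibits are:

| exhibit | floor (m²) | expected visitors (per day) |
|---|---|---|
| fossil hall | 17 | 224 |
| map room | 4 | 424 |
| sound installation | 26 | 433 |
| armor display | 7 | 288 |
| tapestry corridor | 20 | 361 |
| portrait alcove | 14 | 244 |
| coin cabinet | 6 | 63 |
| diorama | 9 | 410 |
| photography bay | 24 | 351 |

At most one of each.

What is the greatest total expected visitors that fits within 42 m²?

1483

Taking map room + armor display + tapestry corridor + diorama: 40 m² used, 1483 in expected visitors.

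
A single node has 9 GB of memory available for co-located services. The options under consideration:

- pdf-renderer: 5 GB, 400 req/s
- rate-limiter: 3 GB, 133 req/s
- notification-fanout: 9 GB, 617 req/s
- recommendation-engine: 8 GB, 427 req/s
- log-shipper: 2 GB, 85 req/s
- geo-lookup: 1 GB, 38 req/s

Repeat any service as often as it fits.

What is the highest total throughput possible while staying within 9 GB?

617

By throughput per GB: pdf-renderer 80.00, notification-fanout 68.56, recommendation-engine 53.38 lead.
Greedy by ratio would take pdf-renderer + rate-limiter + geo-lookup: 9 GB used, total 571.
The 9 GB tied up in pdf-renderer and rate-limiter and geo-lookup is better spent on notification-fanout — total rises to 617 (9 GB).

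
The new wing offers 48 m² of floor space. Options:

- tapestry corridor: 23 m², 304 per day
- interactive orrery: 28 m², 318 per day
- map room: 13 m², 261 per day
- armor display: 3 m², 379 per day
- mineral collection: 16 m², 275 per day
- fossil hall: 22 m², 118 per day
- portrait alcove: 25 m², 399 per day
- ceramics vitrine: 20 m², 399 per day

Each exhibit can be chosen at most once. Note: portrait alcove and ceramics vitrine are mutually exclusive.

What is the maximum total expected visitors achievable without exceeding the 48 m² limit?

Filling by ratio: map room + armor display + ceramics vitrine for 1039, with 12 m² left unused.
Replace map room with tapestry corridor: the trade gains 43 net, giving 1082 at 46 m².

1082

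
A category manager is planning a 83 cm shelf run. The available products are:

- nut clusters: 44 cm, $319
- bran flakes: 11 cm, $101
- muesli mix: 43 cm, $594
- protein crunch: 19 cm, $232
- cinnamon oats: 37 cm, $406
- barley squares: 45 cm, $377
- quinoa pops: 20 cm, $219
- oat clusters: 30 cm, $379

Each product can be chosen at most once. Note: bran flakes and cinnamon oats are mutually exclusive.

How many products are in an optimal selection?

3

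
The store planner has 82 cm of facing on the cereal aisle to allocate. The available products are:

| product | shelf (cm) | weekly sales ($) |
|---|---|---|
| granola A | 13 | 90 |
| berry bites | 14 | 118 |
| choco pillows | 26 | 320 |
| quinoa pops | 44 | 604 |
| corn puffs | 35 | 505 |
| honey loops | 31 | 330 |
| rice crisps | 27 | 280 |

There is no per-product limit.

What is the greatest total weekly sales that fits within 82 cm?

Taking the top-ratio products first gives 2×corn puffs for 1010 (70 cm).
Dropping corn puffs frees 35 cm; slotting in quinoa pops (44 cm) lifts the total to 1109 at 79 cm.

1109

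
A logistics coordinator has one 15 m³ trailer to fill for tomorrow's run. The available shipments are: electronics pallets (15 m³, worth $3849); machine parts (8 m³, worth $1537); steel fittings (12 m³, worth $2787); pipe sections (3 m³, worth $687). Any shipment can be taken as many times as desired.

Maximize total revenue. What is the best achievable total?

3849

Electronics pallets uses 15 of the 15 m³ and totals 3849.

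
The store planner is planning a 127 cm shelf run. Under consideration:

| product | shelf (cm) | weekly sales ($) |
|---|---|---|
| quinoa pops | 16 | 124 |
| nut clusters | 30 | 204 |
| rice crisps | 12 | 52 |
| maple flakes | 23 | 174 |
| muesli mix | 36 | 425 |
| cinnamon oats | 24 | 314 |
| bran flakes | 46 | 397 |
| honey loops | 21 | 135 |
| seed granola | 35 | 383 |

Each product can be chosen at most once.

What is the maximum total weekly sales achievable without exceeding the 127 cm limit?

The ratio heuristic lands on quinoa pops + rice crisps + muesli mix + cinnamon oats + seed granola (1298) but leaves 4 cm idle.
The 28 cm tied up in quinoa pops and rice crisps is better spent on nut clusters — total rises to 1326 (125 cm).
That's the maximum — no swap from here does better than 1326.

1326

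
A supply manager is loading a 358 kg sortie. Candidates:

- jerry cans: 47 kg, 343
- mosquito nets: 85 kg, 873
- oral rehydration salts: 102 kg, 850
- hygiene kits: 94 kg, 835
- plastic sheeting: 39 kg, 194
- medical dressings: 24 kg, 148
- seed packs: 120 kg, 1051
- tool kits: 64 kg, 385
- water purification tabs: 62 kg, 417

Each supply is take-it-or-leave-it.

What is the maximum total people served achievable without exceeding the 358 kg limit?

3117

Density check — mosquito nets 10.27, hygiene kits 8.88, seed packs 8.76 are the best per kg.
Greedy by ratio would take jerry cans + mosquito nets + hygiene kits + seed packs: 346 kg used, total 3102.
Dropping hygiene kits frees 94 kg; slotting in oral rehydration salts (102 kg) lifts the total to 3117 at 354 kg.
An exhaustive check of the 512 subsets confirms 3117.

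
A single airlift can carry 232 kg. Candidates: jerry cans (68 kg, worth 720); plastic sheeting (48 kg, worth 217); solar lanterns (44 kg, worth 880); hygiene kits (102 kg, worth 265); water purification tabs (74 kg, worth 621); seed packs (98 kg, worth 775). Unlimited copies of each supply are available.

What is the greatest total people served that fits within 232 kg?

4400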